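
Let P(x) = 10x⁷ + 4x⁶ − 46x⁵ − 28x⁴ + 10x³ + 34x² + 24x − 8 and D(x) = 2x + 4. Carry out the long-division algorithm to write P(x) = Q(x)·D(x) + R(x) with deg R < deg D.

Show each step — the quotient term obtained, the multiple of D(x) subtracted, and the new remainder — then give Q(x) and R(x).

Q(x) = 5x⁶ − 8x⁵ − 7x⁴ + 5x² + 7x − 2; R(x) = 0

Step 1: lead(10x⁷ + 4x⁶ − 46x⁵ − 28x⁴ + 10x³ + 34x² + 24x − 8) ÷ lead(D) = 10x⁷ ÷ 2x = 5x⁶. Subtract (5x⁶)·D = 10x⁷ + 20x⁶. Remainder: −16x⁶ − 46x⁵ − 28x⁴ + 10x³ + 34x² + 24x − 8.
Step 2: lead(−16x⁶ − 46x⁵ − 28x⁴ + 10x³ + 34x² + 24x − 8) ÷ lead(D) = −16x⁶ ÷ 2x = −8x⁵. Subtract (−8x⁵)·D = −16x⁶ − 32x⁵. Remainder: −14x⁵ − 28x⁴ + 10x³ + 34x² + 24x − 8.
Step 3: lead(−14x⁵ − 28x⁴ + 10x³ + 34x² + 24x − 8) ÷ lead(D) = −14x⁵ ÷ 2x = −7x⁴. Subtract (−7x⁴)·D = −14x⁵ − 28x⁴. Remainder: 10x³ + 34x² + 24x − 8.
Step 4: lead(10x³ + 34x² + 24x − 8) ÷ lead(D) = 10x³ ÷ 2x = 5x². Subtract (5x²)·D = 10x³ + 20x². Remainder: 14x² + 24x − 8.
Step 5: lead(14x² + 24x − 8) ÷ lead(D) = 14x² ÷ 2x = 7x. Subtract (7x)·D = 14x² + 28x. Remainder: −4x − 8.
Step 6: lead(−4x − 8) ÷ lead(D) = −4x ÷ 2x = −2. Subtract (−2)·D = −4x − 8. Remainder: 0.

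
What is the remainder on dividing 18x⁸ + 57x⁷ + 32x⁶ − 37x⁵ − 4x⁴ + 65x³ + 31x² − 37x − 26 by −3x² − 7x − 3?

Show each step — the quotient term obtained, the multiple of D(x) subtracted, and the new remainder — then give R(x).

Step 1: lead(18x⁸ + 57x⁷ + 32x⁶ − 37x⁵ − 4x⁴ + 65x³ + 31x² − 37x − 26) ÷ lead(D) = 18x⁸ ÷ −3x² = −6x⁶. Subtract (−6x⁶)·D = 18x⁸ + 42x⁷ + 18x⁶. Remainder: 15x⁷ + 14x⁶ − 37x⁵ − 4x⁴ + 65x³ + 31x² − 37x − 26.
Step 2: lead(15x⁷ + 14x⁶ − 37x⁵ − 4x⁴ + 65x³ + 31x² − 37x − 26) ÷ lead(D) = 15x⁷ ÷ −3x² = −5x⁵. Subtract (−5x⁵)·D = 15x⁷ + 35x⁶ + 15x⁵. Remainder: −21x⁶ − 52x⁵ − 4x⁴ + 65x³ + 31x² − 37x − 26.
Step 3: lead(−21x⁶ − 52x⁵ − 4x⁴ + 65x³ + 31x² − 37x − 26) ÷ lead(D) = −21x⁶ ÷ −3x² = 7x⁴. Subtract (7x⁴)·D = −21x⁶ − 49x⁵ − 21x⁴. Remainder: −3x⁵ + 17x⁴ + 65x³ + 31x² − 37x − 26.
Step 4: lead(−3x⁵ + 17x⁴ + 65x³ + 31x² − 37x − 26) ÷ lead(D) = −3x⁵ ÷ −3x² = x³. Subtract (x³)·D = −3x⁵ − 7x⁴ − 3x³. Remainder: 24x⁴ + 68x³ + 31x² − 37x − 26.
Step 5: lead(24x⁴ + 68x³ + 31x² − 37x − 26) ÷ lead(D) = 24x⁴ ÷ −3x² = −8x². Subtract (−8x²)·D = 24x⁴ + 56x³ + 24x². Remainder: 12x³ + 7x² − 37x − 26.
Step 6: lead(12x³ + 7x² − 37x − 26) ÷ lead(D) = 12x³ ÷ −3x² = −4x. Subtract (−4x)·D = 12x³ + 28x² + 12x. Remainder: −21x² − 49x − 26.
Step 7: lead(−21x² − 49x − 26) ÷ lead(D) = −21x² ÷ −3x² = 7. Subtract (7)·D = −21x² − 49x − 21. Remainder: −5.

R(x) = −5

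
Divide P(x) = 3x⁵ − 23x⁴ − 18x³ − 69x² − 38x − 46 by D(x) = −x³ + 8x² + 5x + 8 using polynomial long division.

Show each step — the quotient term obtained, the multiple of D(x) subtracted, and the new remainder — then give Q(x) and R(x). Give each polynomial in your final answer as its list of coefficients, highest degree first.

Q = [-3, -1, -5]; R = [-5, -6]

Step 1: lead(3x⁵ − 23x⁴ − 18x³ − 69x² − 38x − 46) ÷ lead(D) = 3x⁵ ÷ −x³ = −3x². Subtract (−3x²)·D = 3x⁵ − 24x⁴ − 15x³ − 24x². Remainder: x⁴ − 3x³ − 45x² − 38x − 46.
Step 2: lead(x⁴ − 3x³ − 45x² − 38x − 46) ÷ lead(D) = x⁴ ÷ −x³ = −x. Subtract (−x)·D = x⁴ − 8x³ − 5x² − 8x. Remainder: 5x³ − 40x² − 30x − 46.
Step 3: lead(5x³ − 40x² − 30x − 46) ÷ lead(D) = 5x³ ÷ −x³ = −5. Subtract (−5)·D = 5x³ − 40x² − 25x − 40. Remainder: −5x − 6.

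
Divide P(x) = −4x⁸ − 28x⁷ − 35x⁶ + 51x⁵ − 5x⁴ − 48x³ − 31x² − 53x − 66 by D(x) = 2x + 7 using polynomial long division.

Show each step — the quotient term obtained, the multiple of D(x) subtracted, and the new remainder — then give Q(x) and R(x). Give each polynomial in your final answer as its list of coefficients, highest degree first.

Q = [-2, -7, 7, 1, -6, -3, -5, -9]; R = [-3]

Step 1: lead(−4x⁸ − 28x⁷ − 35x⁶ + 51x⁵ − 5x⁴ − 48x³ − 31x² − 53x − 66) ÷ lead(D) = −4x⁸ ÷ 2x = −2x⁷. Subtract (−2x⁷)·D = −4x⁸ − 14x⁷. Remainder: −14x⁷ − 35x⁶ + 51x⁵ − 5x⁴ − 48x³ − 31x² − 53x − 66.
Step 2: lead(−14x⁷ − 35x⁶ + 51x⁵ − 5x⁴ − 48x³ − 31x² − 53x − 66) ÷ lead(D) = −14x⁷ ÷ 2x = −7x⁶. Subtract (−7x⁶)·D = −14x⁷ − 49x⁶. Remainder: 14x⁶ + 51x⁵ − 5x⁴ − 48x³ − 31x² − 53x − 66.
Step 3: lead(14x⁶ + 51x⁵ − 5x⁴ − 48x³ − 31x² − 53x − 66) ÷ lead(D) = 14x⁶ ÷ 2x = 7x⁵. Subtract (7x⁵)·D = 14x⁶ + 49x⁵. Remainder: 2x⁵ − 5x⁴ − 48x³ − 31x² − 53x − 66.
Step 4: lead(2x⁵ − 5x⁴ − 48x³ − 31x² − 53x − 66) ÷ lead(D) = 2x⁵ ÷ 2x = x⁴. Subtract (x⁴)·D = 2x⁵ + 7x⁴. Remainder: −12x⁴ − 48x³ − 31x² − 53x − 66.
Step 5: lead(−12x⁴ − 48x³ − 31x² − 53x − 66) ÷ lead(D) = −12x⁴ ÷ 2x = −6x³. Subtract (−6x³)·D = −12x⁴ − 42x³. Remainder: −6x³ − 31x² − 53x − 66.
Step 6: lead(−6x³ − 31x² − 53x − 66) ÷ lead(D) = −6x³ ÷ 2x = −3x². Subtract (−3x²)·D = −6x³ − 21x². Remainder: −10x² − 53x − 66.
Step 7: lead(−10x² − 53x − 66) ÷ lead(D) = −10x² ÷ 2x = −5x. Subtract (−5x)·D = −10x² − 35x. Remainder: −18x − 66.
Step 8: lead(−18x − 66) ÷ lead(D) = −18x ÷ 2x = −9. Subtract (−9)·D = −18x − 63. Remainder: −3.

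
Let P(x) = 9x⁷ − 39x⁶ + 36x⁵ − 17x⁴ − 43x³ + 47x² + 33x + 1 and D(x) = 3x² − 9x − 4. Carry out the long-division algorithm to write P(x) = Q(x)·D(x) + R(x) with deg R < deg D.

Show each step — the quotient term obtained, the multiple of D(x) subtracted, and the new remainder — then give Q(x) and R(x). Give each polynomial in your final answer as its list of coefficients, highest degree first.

Step 1: lead(9x⁷ − 39x⁶ + 36x⁵ − 17x⁴ − 43x³ + 47x² + 33x + 1) ÷ lead(D) = 9x⁷ ÷ 3x² = 3x⁵. Subtract (3x⁵)·D = 9x⁷ − 27x⁶ − 12x⁵. Remainder: −12x⁶ + 48x⁵ − 17x⁴ − 43x³ + 47x² + 33x + 1.
Step 2: lead(−12x⁶ + 48x⁵ − 17x⁴ − 43x³ + 47x² + 33x + 1) ÷ lead(D) = −12x⁶ ÷ 3x² = −4x⁴. Subtract (−4x⁴)·D = −12x⁶ + 36x⁵ + 16x⁴. Remainder: 12x⁵ − 33x⁴ − 43x³ + 47x² + 33x + 1.
Step 3: lead(12x⁵ − 33x⁴ − 43x³ + 47x² + 33x + 1) ÷ lead(D) = 12x⁵ ÷ 3x² = 4x³. Subtract (4x³)·D = 12x⁵ − 36x⁴ − 16x³. Remainder: 3x⁴ − 27x³ + 47x² + 33x + 1.
Step 4: lead(3x⁴ − 27x³ + 47x² + 33x + 1) ÷ lead(D) = 3x⁴ ÷ 3x² = x². Subtract (x²)·D = 3x⁴ − 9x³ − 4x². Remainder: −18x³ + 51x² + 33x + 1.
Step 5: lead(−18x³ + 51x² + 33x + 1) ÷ lead(D) = −18x³ ÷ 3x² = −6x. Subtract (−6x)·D = −18x³ + 54x² + 24x. Remainder: −3x² + 9x + 1.
Step 6: lead(−3x² + 9x + 1) ÷ lead(D) = −3x² ÷ 3x² = −1. Subtract (−1)·D = −3x² + 9x + 4. Remainder: −3.

Q = [3, -4, 4, 1, -6, -1]; R = [-3]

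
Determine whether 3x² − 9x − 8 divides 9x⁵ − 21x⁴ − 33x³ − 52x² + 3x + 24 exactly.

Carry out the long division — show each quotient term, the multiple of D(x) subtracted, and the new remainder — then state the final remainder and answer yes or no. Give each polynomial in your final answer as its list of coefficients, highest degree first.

Step 1: lead(9x⁵ − 21x⁴ − 33x³ − 52x² + 3x + 24) ÷ lead(D) = 9x⁵ ÷ 3x² = 3x³. Subtract (3x³)·D = 9x⁵ − 27x⁴ − 24x³. Remainder: 6x⁴ − 9x³ − 52x² + 3x + 24.
Step 2: lead(6x⁴ − 9x³ − 52x² + 3x + 24) ÷ lead(D) = 6x⁴ ÷ 3x² = 2x². Subtract (2x²)·D = 6x⁴ − 18x³ − 16x². Remainder: 9x³ − 36x² + 3x + 24.
Step 3: lead(9x³ − 36x² + 3x + 24) ÷ lead(D) = 9x³ ÷ 3x² = 3x. Subtract (3x)·D = 9x³ − 27x² − 24x. Remainder: −9x² + 27x + 24.
Step 4: lead(−9x² + 27x + 24) ÷ lead(D) = −9x² ÷ 3x² = −3. Subtract (−3)·D = −9x² + 27x + 24. Remainder: 0.

R = [0], so D(x) is a factor of P(x). yes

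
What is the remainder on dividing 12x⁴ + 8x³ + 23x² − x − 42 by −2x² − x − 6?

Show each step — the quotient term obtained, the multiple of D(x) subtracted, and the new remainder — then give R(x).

R(x) = 0

Step 1: lead(12x⁴ + 8x³ + 23x² − x − 42) ÷ lead(D) = 12x⁴ ÷ −2x² = −6x². Subtract (−6x²)·D = 12x⁴ + 6x³ + 36x². Remainder: 2x³ − 13x² − x − 42.
Step 2: lead(2x³ − 13x² − x − 42) ÷ lead(D) = 2x³ ÷ −2x² = −x. Subtract (−x)·D = 2x³ + x² + 6x. Remainder: −14x² − 7x − 42.
Step 3: lead(−14x² − 7x − 42) ÷ lead(D) = −14x² ÷ −2x² = 7. Subtract (7)·D = −14x² − 7x − 42. Remainder: 0.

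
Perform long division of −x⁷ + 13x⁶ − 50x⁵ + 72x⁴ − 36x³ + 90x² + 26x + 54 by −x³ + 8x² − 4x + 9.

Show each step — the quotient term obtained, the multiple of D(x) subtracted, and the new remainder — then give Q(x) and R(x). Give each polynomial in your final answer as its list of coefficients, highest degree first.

Step 1: lead(−x⁷ + 13x⁶ − 50x⁵ + 72x⁴ − 36x³ + 90x² + 26x + 54) ÷ lead(D) = −x⁷ ÷ −x³ = x⁴. Subtract (x⁴)·D = −x⁷ + 8x⁶ − 4x⁵ + 9x⁴. Remainder: 5x⁶ − 46x⁵ + 63x⁴ − 36x³ + 90x² + 26x + 54.
Step 2: lead(5x⁶ − 46x⁵ + 63x⁴ − 36x³ + 90x² + 26x + 54) ÷ lead(D) = 5x⁶ ÷ −x³ = −5x³. Subtract (−5x³)·D = 5x⁶ − 40x⁵ + 20x⁴ − 45x³. Remainder: −6x⁵ + 43x⁴ + 9x³ + 90x² + 26x + 54.
Step 3: lead(−6x⁵ + 43x⁴ + 9x³ + 90x² + 26x + 54) ÷ lead(D) = −6x⁵ ÷ −x³ = 6x². Subtract (6x²)·D = −6x⁵ + 48x⁴ − 24x³ + 54x². Remainder: −5x⁴ + 33x³ + 36x² + 26x + 54.
Step 4: lead(−5x⁴ + 33x³ + 36x² + 26x + 54) ÷ lead(D) = −5x⁴ ÷ −x³ = 5x. Subtract (5x)·D = −5x⁴ + 40x³ − 20x² + 45x. Remainder: −7x³ + 56x² − 19x + 54.
Step 5: lead(−7x³ + 56x² − 19x + 54) ÷ lead(D) = −7x³ ÷ −x³ = 7. Subtract (7)·D = −7x³ + 56x² − 28x + 63. Remainder: 9x − 9.

Q = [1, -5, 6, 5, 7]; R = [9, -9]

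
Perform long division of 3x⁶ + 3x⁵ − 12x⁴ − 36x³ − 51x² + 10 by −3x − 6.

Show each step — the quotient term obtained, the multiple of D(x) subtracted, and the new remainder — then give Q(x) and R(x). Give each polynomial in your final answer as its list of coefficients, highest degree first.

Q = [-1, 1, 2, 8, 1, -2]; R = [-2]

Step 1: lead(3x⁶ + 3x⁵ − 12x⁴ − 36x³ − 51x² + 10) ÷ lead(D) = 3x⁶ ÷ −3x = −x⁵. Subtract (−x⁵)·D = 3x⁶ + 6x⁵. Remainder: −3x⁵ − 12x⁴ − 36x³ − 51x² + 10.
Step 2: lead(−3x⁵ − 12x⁴ − 36x³ − 51x² + 10) ÷ lead(D) = −3x⁵ ÷ −3x = x⁴. Subtract (x⁴)·D = −3x⁵ − 6x⁴. Remainder: −6x⁴ − 36x³ − 51x² + 10.
Step 3: lead(−6x⁴ − 36x³ − 51x² + 10) ÷ lead(D) = −6x⁴ ÷ −3x = 2x³. Subtract (2x³)·D = −6x⁴ − 12x³. Remainder: −24x³ − 51x² + 10.
Step 4: lead(−24x³ − 51x² + 10) ÷ lead(D) = −24x³ ÷ −3x = 8x². Subtract (8x²)·D = −24x³ − 48x². Remainder: −3x² + 10.
Step 5: lead(−3x² + 10) ÷ lead(D) = −3x² ÷ −3x = x. Subtract (x)·D = −3x² − 6x. Remainder: 6x + 10.
Step 6: lead(6x + 10) ÷ lead(D) = 6x ÷ −3x = −2. Subtract (−2)·D = 6x + 12. Remainder: −2.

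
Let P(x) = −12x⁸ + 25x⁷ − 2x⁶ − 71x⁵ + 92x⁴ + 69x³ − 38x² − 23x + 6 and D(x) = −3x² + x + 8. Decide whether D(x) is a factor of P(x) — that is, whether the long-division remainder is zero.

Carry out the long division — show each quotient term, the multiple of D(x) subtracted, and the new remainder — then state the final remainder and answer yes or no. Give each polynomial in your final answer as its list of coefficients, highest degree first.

R = [-2], so D(x) is not a factor of P(x). no

Step 1: lead(−12x⁸ + 25x⁷ − 2x⁶ − 71x⁵ + 92x⁴ + 69x³ − 38x² − 23x + 6) ÷ lead(D) = −12x⁸ ÷ −3x² = 4x⁶. Subtract (4x⁶)·D = −12x⁸ + 4x⁷ + 32x⁶. Remainder: 21x⁷ − 34x⁶ − 71x⁵ + 92x⁴ + 69x³ − 38x² − 23x + 6.
Step 2: lead(21x⁷ − 34x⁶ − 71x⁵ + 92x⁴ + 69x³ − 38x² − 23x + 6) ÷ lead(D) = 21x⁷ ÷ −3x² = −7x⁵. Subtract (−7x⁵)·D = 21x⁷ − 7x⁶ − 56x⁵. Remainder: −27x⁶ − 15x⁵ + 92x⁴ + 69x³ − 38x² − 23x + 6.
Step 3: lead(−27x⁶ − 15x⁵ + 92x⁴ + 69x³ − 38x² − 23x + 6) ÷ lead(D) = −27x⁶ ÷ −3x² = 9x⁴. Subtract (9x⁴)·D = −27x⁶ + 9x⁵ + 72x⁴. Remainder: −24x⁵ + 20x⁴ + 69x³ − 38x² − 23x + 6.
Step 4: lead(−24x⁵ + 20x⁴ + 69x³ − 38x² − 23x + 6) ÷ lead(D) = −24x⁵ ÷ −3x² = 8x³. Subtract (8x³)·D = −24x⁵ + 8x⁴ + 64x³. Remainder: 12x⁴ + 5x³ − 38x² − 23x + 6.
Step 5: lead(12x⁴ + 5x³ − 38x² − 23x + 6) ÷ lead(D) = 12x⁴ ÷ −3x² = −4x². Subtract (−4x²)·D = 12x⁴ − 4x³ − 32x². Remainder: 9x³ − 6x² − 23x + 6.
Step 6: lead(9x³ − 6x² − 23x + 6) ÷ lead(D) = 9x³ ÷ −3x² = −3x. Subtract (−3x)·D = 9x³ − 3x² − 24x. Remainder: −3x² + x + 6.
Step 7: lead(−3x² + x + 6) ÷ lead(D) = −3x² ÷ −3x² = 1. Subtract (1)·D = −3x² + x + 8. Remainder: −2.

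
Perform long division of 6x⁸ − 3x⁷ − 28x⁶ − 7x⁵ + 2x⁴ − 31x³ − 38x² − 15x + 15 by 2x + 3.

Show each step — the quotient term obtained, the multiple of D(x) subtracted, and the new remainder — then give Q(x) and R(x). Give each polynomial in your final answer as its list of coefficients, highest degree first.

Q = [3, -6, -5, 4, -5, -8, -7, 3]; R = [6]

Step 1: lead(6x⁸ − 3x⁷ − 28x⁶ − 7x⁵ + 2x⁴ − 31x³ − 38x² − 15x + 15) ÷ lead(D) = 6x⁸ ÷ 2x = 3x⁷. Subtract (3x⁷)·D = 6x⁸ + 9x⁷. Remainder: −12x⁷ − 28x⁶ − 7x⁵ + 2x⁴ − 31x³ − 38x² − 15x + 15.
Step 2: lead(−12x⁷ − 28x⁶ − 7x⁵ + 2x⁴ − 31x³ − 38x² − 15x + 15) ÷ lead(D) = −12x⁷ ÷ 2x = −6x⁶. Subtract (−6x⁶)·D = −12x⁷ − 18x⁶. Remainder: −10x⁶ − 7x⁵ + 2x⁴ − 31x³ − 38x² − 15x + 15.
Step 3: lead(−10x⁶ − 7x⁵ + 2x⁴ − 31x³ − 38x² − 15x + 15) ÷ lead(D) = −10x⁶ ÷ 2x = −5x⁵. Subtract (−5x⁵)·D = −10x⁶ − 15x⁵. Remainder: 8x⁵ + 2x⁴ − 31x³ − 38x² − 15x + 15.
Step 4: lead(8x⁵ + 2x⁴ − 31x³ − 38x² − 15x + 15) ÷ lead(D) = 8x⁵ ÷ 2x = 4x⁴. Subtract (4x⁴)·D = 8x⁵ + 12x⁴. Remainder: −10x⁴ − 31x³ − 38x² − 15x + 15.
Step 5: lead(−10x⁴ − 31x³ − 38x² − 15x + 15) ÷ lead(D) = −10x⁴ ÷ 2x = −5x³. Subtract (−5x³)·D = −10x⁴ − 15x³. Remainder: −16x³ − 38x² − 15x + 15.
Step 6: lead(−16x³ − 38x² − 15x + 15) ÷ lead(D) = −16x³ ÷ 2x = −8x². Subtract (−8x²)·D = −16x³ − 24x². Remainder: −14x² − 15x + 15.
Step 7: lead(−14x² − 15x + 15) ÷ lead(D) = −14x² ÷ 2x = −7x. Subtract (−7x)·D = −14x² − 21x. Remainder: 6x + 15.
Step 8: lead(6x + 15) ÷ lead(D) = 6x ÷ 2x = 3. Subtract (3)·D = 6x + 9. Remainder: 6.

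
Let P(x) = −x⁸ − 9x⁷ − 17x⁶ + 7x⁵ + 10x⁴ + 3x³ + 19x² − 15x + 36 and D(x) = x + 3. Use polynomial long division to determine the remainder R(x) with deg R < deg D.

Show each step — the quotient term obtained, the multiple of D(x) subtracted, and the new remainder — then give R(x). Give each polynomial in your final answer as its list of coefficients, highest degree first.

R = [9]

Step 1: lead(−x⁸ − 9x⁷ − 17x⁶ + 7x⁵ + 10x⁴ + 3x³ + 19x² − 15x + 36) ÷ lead(D) = −x⁸ ÷ x = −x⁷. Subtract (−x⁷)·D = −x⁸ − 3x⁷. Remainder: −6x⁷ − 17x⁶ + 7x⁵ + 10x⁴ + 3x³ + 19x² − 15x + 36.
Step 2: lead(−6x⁷ − 17x⁶ + 7x⁵ + 10x⁴ + 3x³ + 19x² − 15x + 36) ÷ lead(D) = −6x⁷ ÷ x = −6x⁶. Subtract (−6x⁶)·D = −6x⁷ − 18x⁶. Remainder: x⁶ + 7x⁵ + 10x⁴ + 3x³ + 19x² − 15x + 36.
Step 3: lead(x⁶ + 7x⁵ + 10x⁴ + 3x³ + 19x² − 15x + 36) ÷ lead(D) = x⁶ ÷ x = x⁵. Subtract (x⁵)·D = x⁶ + 3x⁵. Remainder: 4x⁵ + 10x⁴ + 3x³ + 19x² − 15x + 36.
Step 4: lead(4x⁵ + 10x⁴ + 3x³ + 19x² − 15x + 36) ÷ lead(D) = 4x⁵ ÷ x = 4x⁴. Subtract (4x⁴)·D = 4x⁵ + 12x⁴. Remainder: −2x⁴ + 3x³ + 19x² − 15x + 36.
Step 5: lead(−2x⁴ + 3x³ + 19x² − 15x + 36) ÷ lead(D) = −2x⁴ ÷ x = −2x³. Subtract (−2x³)·D = −2x⁴ − 6x³. Remainder: 9x³ + 19x² − 15x + 36.
Step 6: lead(9x³ + 19x² − 15x + 36) ÷ lead(D) = 9x³ ÷ x = 9x². Subtract (9x²)·D = 9x³ + 27x². Remainder: −8x² − 15x + 36.
Step 7: lead(−8x² − 15x + 36) ÷ lead(D) = −8x² ÷ x = −8x. Subtract (−8x)·D = −8x² − 24x. Remainder: 9x + 36.
Step 8: lead(9x + 36) ÷ lead(D) = 9x ÷ x = 9. Subtract (9)·D = 9x + 27. Remainder: 9.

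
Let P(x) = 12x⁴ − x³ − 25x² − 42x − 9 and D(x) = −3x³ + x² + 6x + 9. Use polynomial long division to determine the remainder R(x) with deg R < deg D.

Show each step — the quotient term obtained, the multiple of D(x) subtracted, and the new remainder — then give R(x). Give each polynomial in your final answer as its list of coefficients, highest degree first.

Step 1: lead(12x⁴ − x³ − 25x² − 42x − 9) ÷ lead(D) = 12x⁴ ÷ −3x³ = −4x. Subtract (−4x)·D = 12x⁴ − 4x³ − 24x² − 36x. Remainder: 3x³ − x² − 6x − 9.
Step 2: lead(3x³ − x² − 6x − 9) ÷ lead(D) = 3x³ ÷ −3x³ = −1. Subtract (−1)·D = 3x³ − x² − 6x − 9. Remainder: 0.

R = [0]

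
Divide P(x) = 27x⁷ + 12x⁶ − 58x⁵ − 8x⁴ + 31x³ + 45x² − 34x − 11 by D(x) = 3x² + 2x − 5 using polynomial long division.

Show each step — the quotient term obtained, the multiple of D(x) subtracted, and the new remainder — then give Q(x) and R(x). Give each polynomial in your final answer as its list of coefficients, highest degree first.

Step 1: lead(27x⁷ + 12x⁶ − 58x⁵ − 8x⁴ + 31x³ + 45x² − 34x − 11) ÷ lead(D) = 27x⁷ ÷ 3x² = 9x⁵. Subtract (9x⁵)·D = 27x⁷ + 18x⁶ − 45x⁵. Remainder: −6x⁶ − 13x⁵ − 8x⁴ + 31x³ + 45x² − 34x − 11.
Step 2: lead(−6x⁶ − 13x⁵ − 8x⁴ + 31x³ + 45x² − 34x − 11) ÷ lead(D) = −6x⁶ ÷ 3x² = −2x⁴. Subtract (−2x⁴)·D = −6x⁶ − 4x⁵ + 10x⁴. Remainder: −9x⁵ − 18x⁴ + 31x³ + 45x² − 34x − 11.
Step 3: lead(−9x⁵ − 18x⁴ + 31x³ + 45x² − 34x − 11) ÷ lead(D) = −9x⁵ ÷ 3x² = −3x³. Subtract (−3x³)·D = −9x⁵ − 6x⁴ + 15x³. Remainder: −12x⁴ + 16x³ + 45x² − 34x − 11.
Step 4: lead(−12x⁴ + 16x³ + 45x² − 34x − 11) ÷ lead(D) = −12x⁴ ÷ 3x² = −4x². Subtract (−4x²)·D = −12x⁴ − 8x³ + 20x². Remainder: 24x³ + 25x² − 34x − 11.
Step 5: lead(24x³ + 25x² − 34x − 11) ÷ lead(D) = 24x³ ÷ 3x² = 8x. Subtract (8x)·D = 24x³ + 16x² − 40x. Remainder: 9x² + 6x − 11.
Step 6: lead(9x² + 6x − 11) ÷ lead(D) = 9x² ÷ 3x² = 3. Subtract (3)·D = 9x² + 6x − 15. Remainder: 4.

Q = [9, -2, -3, -4, 8, 3]; R = [4]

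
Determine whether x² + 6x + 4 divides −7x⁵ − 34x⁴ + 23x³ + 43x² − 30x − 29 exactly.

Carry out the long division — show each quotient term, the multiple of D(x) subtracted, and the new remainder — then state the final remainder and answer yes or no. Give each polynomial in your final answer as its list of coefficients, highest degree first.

R = [-1], so D(x) is not a factor of P(x). no

Step 1: lead(−7x⁵ − 34x⁴ + 23x³ + 43x² − 30x − 29) ÷ lead(D) = −7x⁵ ÷ x² = −7x³. Subtract (−7x³)·D = −7x⁵ − 42x⁴ − 28x³. Remainder: 8x⁴ + 51x³ + 43x² − 30x − 29.
Step 2: lead(8x⁴ + 51x³ + 43x² − 30x − 29) ÷ lead(D) = 8x⁴ ÷ x² = 8x². Subtract (8x²)·D = 8x⁴ + 48x³ + 32x². Remainder: 3x³ + 11x² − 30x − 29.
Step 3: lead(3x³ + 11x² − 30x − 29) ÷ lead(D) = 3x³ ÷ x² = 3x. Subtract (3x)·D = 3x³ + 18x² + 12x. Remainder: −7x² − 42x − 29.
Step 4: lead(−7x² − 42x − 29) ÷ lead(D) = −7x² ÷ x² = −7. Subtract (−7)·D = −7x² − 42x − 28. Remainder: −1.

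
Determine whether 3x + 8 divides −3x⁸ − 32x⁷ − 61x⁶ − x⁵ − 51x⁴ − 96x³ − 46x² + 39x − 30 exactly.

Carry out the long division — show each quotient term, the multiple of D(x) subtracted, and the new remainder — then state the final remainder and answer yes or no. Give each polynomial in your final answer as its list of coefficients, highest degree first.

R = [-6], so D(x) is not a factor of P(x). no

Step 1: lead(−3x⁸ − 32x⁷ − 61x⁶ − x⁵ − 51x⁴ − 96x³ − 46x² + 39x − 30) ÷ lead(D) = −3x⁸ ÷ 3x = −x⁷. Subtract (−x⁷)·D = −3x⁸ − 8x⁷. Remainder: −24x⁷ − 61x⁶ − x⁵ − 51x⁴ − 96x³ − 46x² + 39x − 30.
Step 2: lead(−24x⁷ − 61x⁶ − x⁵ − 51x⁴ − 96x³ − 46x² + 39x − 30) ÷ lead(D) = −24x⁷ ÷ 3x = −8x⁶. Subtract (−8x⁶)·D = −24x⁷ − 64x⁶. Remainder: 3x⁶ − x⁵ − 51x⁴ − 96x³ − 46x² + 39x − 30.
Step 3: lead(3x⁶ − x⁵ − 51x⁴ − 96x³ − 46x² + 39x − 30) ÷ lead(D) = 3x⁶ ÷ 3x = x⁵. Subtract (x⁵)·D = 3x⁶ + 8x⁵. Remainder: −9x⁵ − 51x⁴ − 96x³ − 46x² + 39x − 30.
Step 4: lead(−9x⁵ − 51x⁴ − 96x³ − 46x² + 39x − 30) ÷ lead(D) = −9x⁵ ÷ 3x = −3x⁴. Subtract (−3x⁴)·D = −9x⁵ − 24x⁴. Remainder: −27x⁴ − 96x³ − 46x² + 39x − 30.
Step 5: lead(−27x⁴ − 96x³ − 46x² + 39x − 30) ÷ lead(D) = −27x⁴ ÷ 3x = −9x³. Subtract (−9x³)·D = −27x⁴ − 72x³. Remainder: −24x³ − 46x² + 39x − 30.
Step 6: lead(−24x³ − 46x² + 39x − 30) ÷ lead(D) = −24x³ ÷ 3x = −8x². Subtract (−8x²)·D = −24x³ − 64x². Remainder: 18x² + 39x − 30.
Step 7: lead(18x² + 39x − 30) ÷ lead(D) = 18x² ÷ 3x = 6x. Subtract (6x)·D = 18x² + 48x. Remainder: −9x − 30.
Step 8: lead(−9x − 30) ÷ lead(D) = −9x ÷ 3x = −3. Subtract (−3)·D = −9x − 24. Remainder: −6.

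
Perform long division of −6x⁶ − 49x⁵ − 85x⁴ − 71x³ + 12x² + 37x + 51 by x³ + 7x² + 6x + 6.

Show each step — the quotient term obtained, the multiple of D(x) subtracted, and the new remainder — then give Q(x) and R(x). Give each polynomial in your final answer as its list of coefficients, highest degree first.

Step 1: lead(−6x⁶ − 49x⁵ − 85x⁴ − 71x³ + 12x² + 37x + 51) ÷ lead(D) = −6x⁶ ÷ x³ = −6x³. Subtract (−6x³)·D = −6x⁶ − 42x⁵ − 36x⁴ − 36x³. Remainder: −7x⁵ − 49x⁴ − 35x³ + 12x² + 37x + 51.
Step 2: lead(−7x⁵ − 49x⁴ − 35x³ + 12x² + 37x + 51) ÷ lead(D) = −7x⁵ ÷ x³ = −7x². Subtract (−7x²)·D = −7x⁵ − 49x⁴ − 42x³ − 42x². Remainder: 7x³ + 54x² + 37x + 51.
Step 3: lead(7x³ + 54x² + 37x + 51) ÷ lead(D) = 7x³ ÷ x³ = 7. Subtract (7)·D = 7x³ + 49x² + 42x + 42. Remainder: 5x² − 5x + 9.

Q = [-6, -7, 0, 7]; R = [5, -5, 9]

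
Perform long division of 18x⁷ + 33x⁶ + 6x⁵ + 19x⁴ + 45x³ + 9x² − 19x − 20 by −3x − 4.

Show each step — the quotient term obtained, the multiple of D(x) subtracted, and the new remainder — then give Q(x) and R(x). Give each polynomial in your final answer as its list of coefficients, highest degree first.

Q = [-6, -3, 2, -9, -3, 1, 5]; R = [0]

Step 1: lead(18x⁷ + 33x⁶ + 6x⁵ + 19x⁴ + 45x³ + 9x² − 19x − 20) ÷ lead(D) = 18x⁷ ÷ −3x = −6x⁶. Subtract (−6x⁶)·D = 18x⁷ + 24x⁶. Remainder: 9x⁶ + 6x⁵ + 19x⁴ + 45x³ + 9x² − 19x − 20.
Step 2: lead(9x⁶ + 6x⁵ + 19x⁴ + 45x³ + 9x² − 19x − 20) ÷ lead(D) = 9x⁶ ÷ −3x = −3x⁵. Subtract (−3x⁵)·D = 9x⁶ + 12x⁵. Remainder: −6x⁵ + 19x⁴ + 45x³ + 9x² − 19x − 20.
Step 3: lead(−6x⁵ + 19x⁴ + 45x³ + 9x² − 19x − 20) ÷ lead(D) = −6x⁵ ÷ −3x = 2x⁴. Subtract (2x⁴)·D = −6x⁵ − 8x⁴. Remainder: 27x⁴ + 45x³ + 9x² − 19x − 20.
Step 4: lead(27x⁴ + 45x³ + 9x² − 19x − 20) ÷ lead(D) = 27x⁴ ÷ −3x = −9x³. Subtract (−9x³)·D = 27x⁴ + 36x³. Remainder: 9x³ + 9x² − 19x − 20.
Step 5: lead(9x³ + 9x² − 19x − 20) ÷ lead(D) = 9x³ ÷ −3x = −3x². Subtract (−3x²)·D = 9x³ + 12x². Remainder: −3x² − 19x − 20.
Step 6: lead(−3x² − 19x − 20) ÷ lead(D) = −3x² ÷ −3x = x. Subtract (x)·D = −3x² − 4x. Remainder: −15x − 20.
Step 7: lead(−15x − 20) ÷ lead(D) = −15x ÷ −3x = 5. Subtract (5)·D = −15x − 20. Remainder: 0.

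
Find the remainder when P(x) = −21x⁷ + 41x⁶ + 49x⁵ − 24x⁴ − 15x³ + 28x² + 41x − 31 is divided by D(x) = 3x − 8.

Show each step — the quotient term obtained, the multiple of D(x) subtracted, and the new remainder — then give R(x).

Step 1: lead(−21x⁷ + 41x⁶ + 49x⁵ − 24x⁴ − 15x³ + 28x² + 41x − 31) ÷ lead(D) = −21x⁷ ÷ 3x = −7x⁶. Subtract (−7x⁶)·D = −21x⁷ + 56x⁶. Remainder: −15x⁶ + 49x⁵ − 24x⁴ − 15x³ + 28x² + 41x − 31.
Step 2: lead(−15x⁶ + 49x⁵ − 24x⁴ − 15x³ + 28x² + 41x − 31) ÷ lead(D) = −15x⁶ ÷ 3x = −5x⁵. Subtract (−5x⁵)·D = −15x⁶ + 40x⁵. Remainder: 9x⁵ − 24x⁴ − 15x³ + 28x² + 41x − 31.
Step 3: lead(9x⁵ − 24x⁴ − 15x³ + 28x² + 41x − 31) ÷ lead(D) = 9x⁵ ÷ 3x = 3x⁴. Subtract (3x⁴)·D = 9x⁵ − 24x⁴. Remainder: −15x³ + 28x² + 41x − 31.
Step 4: lead(−15x³ + 28x² + 41x − 31) ÷ lead(D) = −15x³ ÷ 3x = −5x². Subtract (−5x²)·D = −15x³ + 40x². Remainder: −12x² + 41x − 31.
Step 5: lead(−12x² + 41x − 31) ÷ lead(D) = −12x² ÷ 3x = −4x. Subtract (−4x)·D = −12x² + 32x. Remainder: 9x − 31.
Step 6: lead(9x − 31) ÷ lead(D) = 9x ÷ 3x = 3. Subtract (3)·D = 9x − 24. Remainder: −7.

R(x) = −7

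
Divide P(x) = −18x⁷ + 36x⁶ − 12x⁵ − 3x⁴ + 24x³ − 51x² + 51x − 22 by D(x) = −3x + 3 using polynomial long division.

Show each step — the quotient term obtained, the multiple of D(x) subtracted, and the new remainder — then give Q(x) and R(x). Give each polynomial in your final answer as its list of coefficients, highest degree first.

Q = [6, -6, -2, -1, -9, 8, -9]; R = [5]

Step 1: lead(−18x⁷ + 36x⁶ − 12x⁵ − 3x⁴ + 24x³ − 51x² + 51x − 22) ÷ lead(D) = −18x⁷ ÷ −3x = 6x⁶. Subtract (6x⁶)·D = −18x⁷ + 18x⁶. Remainder: 18x⁶ − 12x⁵ − 3x⁴ + 24x³ − 51x² + 51x − 22.
Step 2: lead(18x⁶ − 12x⁵ − 3x⁴ + 24x³ − 51x² + 51x − 22) ÷ lead(D) = 18x⁶ ÷ −3x = −6x⁵. Subtract (−6x⁵)·D = 18x⁶ − 18x⁵. Remainder: 6x⁵ − 3x⁴ + 24x³ − 51x² + 51x − 22.
Step 3: lead(6x⁵ − 3x⁴ + 24x³ − 51x² + 51x − 22) ÷ lead(D) = 6x⁵ ÷ −3x = −2x⁴. Subtract (−2x⁴)·D = 6x⁵ − 6x⁴. Remainder: 3x⁴ + 24x³ − 51x² + 51x − 22.
Step 4: lead(3x⁴ + 24x³ − 51x² + 51x − 22) ÷ lead(D) = 3x⁴ ÷ −3x = −x³. Subtract (−x³)·D = 3x⁴ − 3x³. Remainder: 27x³ − 51x² + 51x − 22.
Step 5: lead(27x³ − 51x² + 51x − 22) ÷ lead(D) = 27x³ ÷ −3x = −9x². Subtract (−9x²)·D = 27x³ − 27x². Remainder: −24x² + 51x − 22.
Step 6: lead(−24x² + 51x − 22) ÷ lead(D) = −24x² ÷ −3x = 8x. Subtract (8x)·D = −24x² + 24x. Remainder: 27x − 22.
Step 7: lead(27x − 22) ÷ lead(D) = 27x ÷ −3x = −9. Subtract (−9)·D = 27x − 27. Remainder: 5.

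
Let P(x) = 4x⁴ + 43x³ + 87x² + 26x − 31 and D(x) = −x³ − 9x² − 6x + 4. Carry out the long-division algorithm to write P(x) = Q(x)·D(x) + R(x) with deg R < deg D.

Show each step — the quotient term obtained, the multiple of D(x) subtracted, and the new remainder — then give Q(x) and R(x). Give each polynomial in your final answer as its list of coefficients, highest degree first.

Step 1: lead(4x⁴ + 43x³ + 87x² + 26x − 31) ÷ lead(D) = 4x⁴ ÷ −x³ = −4x. Subtract (−4x)·D = 4x⁴ + 36x³ + 24x² − 16x. Remainder: 7x³ + 63x² + 42x − 31.
Step 2: lead(7x³ + 63x² + 42x − 31) ÷ lead(D) = 7x³ ÷ −x³ = −7. Subtract (−7)·D = 7x³ + 63x² + 42x − 28. Remainder: −3.

Q = [-4, -7]; R = [-3]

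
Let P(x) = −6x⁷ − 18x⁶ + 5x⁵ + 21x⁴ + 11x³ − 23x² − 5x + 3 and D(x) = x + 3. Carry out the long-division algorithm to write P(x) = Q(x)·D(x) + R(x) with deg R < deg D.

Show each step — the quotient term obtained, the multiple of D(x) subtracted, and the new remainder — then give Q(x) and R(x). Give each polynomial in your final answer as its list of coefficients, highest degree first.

Step 1: lead(−6x⁷ − 18x⁶ + 5x⁵ + 21x⁴ + 11x³ − 23x² − 5x + 3) ÷ lead(D) = −6x⁷ ÷ x = −6x⁶. Subtract (−6x⁶)·D = −6x⁷ − 18x⁶. Remainder: 5x⁵ + 21x⁴ + 11x³ − 23x² − 5x + 3.
Step 2: lead(5x⁵ + 21x⁴ + 11x³ − 23x² − 5x + 3) ÷ lead(D) = 5x⁵ ÷ x = 5x⁴. Subtract (5x⁴)·D = 5x⁵ + 15x⁴. Remainder: 6x⁴ + 11x³ − 23x² − 5x + 3.
Step 3: lead(6x⁴ + 11x³ − 23x² − 5x + 3) ÷ lead(D) = 6x⁴ ÷ x = 6x³. Subtract (6x³)·D = 6x⁴ + 18x³. Remainder: −7x³ − 23x² − 5x + 3.
Step 4: lead(−7x³ − 23x² − 5x + 3) ÷ lead(D) = −7x³ ÷ x = −7x². Subtract (−7x²)·D = −7x³ − 21x². Remainder: −2x² − 5x + 3.
Step 5: lead(−2x² − 5x + 3) ÷ lead(D) = −2x² ÷ x = −2x. Subtract (−2x)·D = −2x² − 6x. Remainder: x + 3.
Step 6: lead(x + 3) ÷ lead(D) = x ÷ x = 1. Subtract (1)·D = x + 3. Remainder: 0.

Q = [-6, 0, 5, 6, -7, -2, 1]; R = [0]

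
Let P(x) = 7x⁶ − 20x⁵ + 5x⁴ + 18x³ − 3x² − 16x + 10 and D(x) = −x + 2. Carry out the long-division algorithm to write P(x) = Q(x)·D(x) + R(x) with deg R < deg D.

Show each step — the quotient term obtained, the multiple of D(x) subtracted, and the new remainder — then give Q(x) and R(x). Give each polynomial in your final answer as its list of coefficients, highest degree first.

Q = [-7, 6, 7, -4, -5, 6]; R = [-2]

Step 1: lead(7x⁶ − 20x⁵ + 5x⁴ + 18x³ − 3x² − 16x + 10) ÷ lead(D) = 7x⁶ ÷ −x = −7x⁵. Subtract (−7x⁵)·D = 7x⁶ − 14x⁵. Remainder: −6x⁵ + 5x⁴ + 18x³ − 3x² − 16x + 10.
Step 2: lead(−6x⁵ + 5x⁴ + 18x³ − 3x² − 16x + 10) ÷ lead(D) = −6x⁵ ÷ −x = 6x⁴. Subtract (6x⁴)·D = −6x⁵ + 12x⁴. Remainder: −7x⁴ + 18x³ − 3x² − 16x + 10.
Step 3: lead(−7x⁴ + 18x³ − 3x² − 16x + 10) ÷ lead(D) = −7x⁴ ÷ −x = 7x³. Subtract (7x³)·D = −7x⁴ + 14x³. Remainder: 4x³ − 3x² − 16x + 10.
Step 4: lead(4x³ − 3x² − 16x + 10) ÷ lead(D) = 4x³ ÷ −x = −4x². Subtract (−4x²)·D = 4x³ − 8x². Remainder: 5x² − 16x + 10.
Step 5: lead(5x² − 16x + 10) ÷ lead(D) = 5x² ÷ −x = −5x. Subtract (−5x)·D = 5x² − 10x. Remainder: −6x + 10.
Step 6: lead(−6x + 10) ÷ lead(D) = −6x ÷ −x = 6. Subtract (6)·D = −6x + 12. Remainder: −2.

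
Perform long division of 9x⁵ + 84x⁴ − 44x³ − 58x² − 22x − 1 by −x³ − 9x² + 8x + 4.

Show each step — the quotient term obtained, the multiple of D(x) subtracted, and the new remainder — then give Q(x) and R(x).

Step 1: lead(9x⁵ + 84x⁴ − 44x³ − 58x² − 22x − 1) ÷ lead(D) = 9x⁵ ÷ −x³ = −9x². Subtract (−9x²)·D = 9x⁵ + 81x⁴ − 72x³ − 36x². Remainder: 3x⁴ + 28x³ − 22x² − 22x − 1.
Step 2: lead(3x⁴ + 28x³ − 22x² − 22x − 1) ÷ lead(D) = 3x⁴ ÷ −x³ = −3x. Subtract (−3x)·D = 3x⁴ + 27x³ − 24x² − 12x. Remainder: x³ + 2x² − 10x − 1.
Step 3: lead(x³ + 2x² − 10x − 1) ÷ lead(D) = x³ ÷ −x³ = −1. Subtract (−1)·D = x³ + 9x² − 8x − 4. Remainder: −7x² − 2x + 3.

Q(x) = −9x² − 3x − 1; R(x) = −7x² − 2x + 3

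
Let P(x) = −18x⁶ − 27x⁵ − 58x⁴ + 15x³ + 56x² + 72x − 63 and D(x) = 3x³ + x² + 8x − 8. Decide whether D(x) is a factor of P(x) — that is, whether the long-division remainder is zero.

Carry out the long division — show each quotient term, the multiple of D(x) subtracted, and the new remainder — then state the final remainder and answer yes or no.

R(x) = 1, so D(x) is not a factor of P(x). no

Step 1: lead(−18x⁶ − 27x⁵ − 58x⁴ + 15x³ + 56x² + 72x − 63) ÷ lead(D) = −18x⁶ ÷ 3x³ = −6x³. Subtract (−6x³)·D = −18x⁶ − 6x⁵ − 48x⁴ + 48x³. Remainder: −21x⁵ − 10x⁴ − 33x³ + 56x² + 72x − 63.
Step 2: lead(−21x⁵ − 10x⁴ − 33x³ + 56x² + 72x − 63) ÷ lead(D) = −21x⁵ ÷ 3x³ = −7x². Subtract (−7x²)·D = −21x⁵ − 7x⁴ − 56x³ + 56x². Remainder: −3x⁴ + 23x³ + 72x − 63.
Step 3: lead(−3x⁴ + 23x³ + 72x − 63) ÷ lead(D) = −3x⁴ ÷ 3x³ = −x. Subtract (−x)·D = −3x⁴ − x³ − 8x² + 8x. Remainder: 24x³ + 8x² + 64x − 63.
Step 4: lead(24x³ + 8x² + 64x − 63) ÷ lead(D) = 24x³ ÷ 3x³ = 8. Subtract (8)·D = 24x³ + 8x² + 64x − 64. Remainder: 1.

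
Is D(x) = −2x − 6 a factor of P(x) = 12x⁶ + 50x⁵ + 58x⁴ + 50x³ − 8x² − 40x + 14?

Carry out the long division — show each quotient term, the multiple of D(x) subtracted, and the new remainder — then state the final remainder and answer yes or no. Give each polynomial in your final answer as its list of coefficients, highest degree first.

R = [8], so D(x) is not a factor of P(x). no

Step 1: lead(12x⁶ + 50x⁵ + 58x⁴ + 50x³ − 8x² − 40x + 14) ÷ lead(D) = 12x⁶ ÷ −2x = −6x⁵. Subtract (−6x⁵)·D = 12x⁶ + 36x⁵. Remainder: 14x⁵ + 58x⁴ + 50x³ − 8x² − 40x + 14.
Step 2: lead(14x⁵ + 58x⁴ + 50x³ − 8x² − 40x + 14) ÷ lead(D) = 14x⁵ ÷ −2x = −7x⁴. Subtract (−7x⁴)·D = 14x⁵ + 42x⁴. Remainder: 16x⁴ + 50x³ − 8x² − 40x + 14.
Step 3: lead(16x⁴ + 50x³ − 8x² − 40x + 14) ÷ lead(D) = 16x⁴ ÷ −2x = −8x³. Subtract (−8x³)·D = 16x⁴ + 48x³. Remainder: 2x³ − 8x² − 40x + 14.
Step 4: lead(2x³ − 8x² − 40x + 14) ÷ lead(D) = 2x³ ÷ −2x = −x². Subtract (−x²)·D = 2x³ + 6x². Remainder: −14x² − 40x + 14.
Step 5: lead(−14x² − 40x + 14) ÷ lead(D) = −14x² ÷ −2x = 7x. Subtract (7x)·D = −14x² − 42x. Remainder: 2x + 14.
Step 6: lead(2x + 14) ÷ lead(D) = 2x ÷ −2x = −1. Subtract (−1)·D = 2x + 6. Remainder: 8.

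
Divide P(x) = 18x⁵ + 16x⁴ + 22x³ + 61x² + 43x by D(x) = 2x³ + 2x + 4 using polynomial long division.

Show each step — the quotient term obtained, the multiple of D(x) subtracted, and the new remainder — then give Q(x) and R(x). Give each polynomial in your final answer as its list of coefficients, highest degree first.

Step 1: lead(18x⁵ + 16x⁴ + 22x³ + 61x² + 43x) ÷ lead(D) = 18x⁵ ÷ 2x³ = 9x². Subtract (9x²)·D = 18x⁵ + 18x³ + 36x². Remainder: 16x⁴ + 4x³ + 25x² + 43x.
Step 2: lead(16x⁴ + 4x³ + 25x² + 43x) ÷ lead(D) = 16x⁴ ÷ 2x³ = 8x. Subtract (8x)·D = 16x⁴ + 16x² + 32x. Remainder: 4x³ + 9x² + 11x.
Step 3: lead(4x³ + 9x² + 11x) ÷ lead(D) = 4x³ ÷ 2x³ = 2. Subtract (2)·D = 4x³ + 4x + 8. Remainder: 9x² + 7x − 8.

Q = [9, 8, 2]; R = [9, 7, -8]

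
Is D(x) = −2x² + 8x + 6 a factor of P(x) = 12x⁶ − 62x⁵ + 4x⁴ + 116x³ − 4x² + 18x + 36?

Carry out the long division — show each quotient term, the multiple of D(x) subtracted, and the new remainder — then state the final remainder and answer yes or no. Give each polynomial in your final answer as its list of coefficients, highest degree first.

Step 1: lead(12x⁶ − 62x⁵ + 4x⁴ + 116x³ − 4x² + 18x + 36) ÷ lead(D) = 12x⁶ ÷ −2x² = −6x⁴. Subtract (−6x⁴)·D = 12x⁶ − 48x⁵ − 36x⁴. Remainder: −14x⁵ + 40x⁴ + 116x³ − 4x² + 18x + 36.
Step 2: lead(−14x⁵ + 40x⁴ + 116x³ − 4x² + 18x + 36) ÷ lead(D) = −14x⁵ ÷ −2x² = 7x³. Subtract (7x³)·D = −14x⁵ + 56x⁴ + 42x³. Remainder: −16x⁴ + 74x³ − 4x² + 18x + 36.
Step 3: lead(−16x⁴ + 74x³ − 4x² + 18x + 36) ÷ lead(D) = −16x⁴ ÷ −2x² = 8x². Subtract (8x²)·D = −16x⁴ + 64x³ + 48x². Remainder: 10x³ − 52x² + 18x + 36.
Step 4: lead(10x³ − 52x² + 18x + 36) ÷ lead(D) = 10x³ ÷ −2x² = −5x. Subtract (−5x)·D = 10x³ − 40x² − 30x. Remainder: −12x² + 48x + 36.
Step 5: lead(−12x² + 48x + 36) ÷ lead(D) = −12x² ÷ −2x² = 6. Subtract (6)·D = −12x² + 48x + 36. Remainder: 0.

R = [0], so D(x) is a factor of P(x). yes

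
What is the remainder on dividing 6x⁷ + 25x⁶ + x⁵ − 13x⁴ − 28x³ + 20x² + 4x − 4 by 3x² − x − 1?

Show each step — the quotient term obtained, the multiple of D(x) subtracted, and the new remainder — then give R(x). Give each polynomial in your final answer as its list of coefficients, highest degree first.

R = [0]

Step 1: lead(6x⁷ + 25x⁶ + x⁵ − 13x⁴ − 28x³ + 20x² + 4x − 4) ÷ lead(D) = 6x⁷ ÷ 3x² = 2x⁵. Subtract (2x⁵)·D = 6x⁷ − 2x⁶ − 2x⁵. Remainder: 27x⁶ + 3x⁵ − 13x⁴ − 28x³ + 20x² + 4x − 4.
Step 2: lead(27x⁶ + 3x⁵ − 13x⁴ − 28x³ + 20x² + 4x − 4) ÷ lead(D) = 27x⁶ ÷ 3x² = 9x⁴. Subtract (9x⁴)·D = 27x⁶ − 9x⁵ − 9x⁴. Remainder: 12x⁵ − 4x⁴ − 28x³ + 20x² + 4x − 4.
Step 3: lead(12x⁵ − 4x⁴ − 28x³ + 20x² + 4x − 4) ÷ lead(D) = 12x⁵ ÷ 3x² = 4x³. Subtract (4x³)·D = 12x⁵ − 4x⁴ − 4x³. Remainder: −24x³ + 20x² + 4x − 4.
Step 4: lead(−24x³ + 20x² + 4x − 4) ÷ lead(D) = −24x³ ÷ 3x² = −8x. Subtract (−8x)·D = −24x³ + 8x² + 8x. Remainder: 12x² − 4x − 4.
Step 5: lead(12x² − 4x − 4) ÷ lead(D) = 12x² ÷ 3x² = 4. Subtract (4)·D = 12x² − 4x − 4. Remainder: 0.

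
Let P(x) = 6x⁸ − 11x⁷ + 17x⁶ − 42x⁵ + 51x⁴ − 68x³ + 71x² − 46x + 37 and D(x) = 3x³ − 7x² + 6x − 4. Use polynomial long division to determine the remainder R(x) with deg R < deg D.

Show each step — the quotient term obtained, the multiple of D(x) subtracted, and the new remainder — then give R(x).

Step 1: lead(6x⁸ − 11x⁷ + 17x⁶ − 42x⁵ + 51x⁴ − 68x³ + 71x² − 46x + 37) ÷ lead(D) = 6x⁸ ÷ 3x³ = 2x⁵. Subtract (2x⁵)·D = 6x⁸ − 14x⁷ + 12x⁶ − 8x⁵. Remainder: 3x⁷ + 5x⁶ − 34x⁵ + 51x⁴ − 68x³ + 71x² − 46x + 37.
Step 2: lead(3x⁷ + 5x⁶ − 34x⁵ + 51x⁴ − 68x³ + 71x² − 46x + 37) ÷ lead(D) = 3x⁷ ÷ 3x³ = x⁴. Subtract (x⁴)·D = 3x⁷ − 7x⁶ + 6x⁵ − 4x⁴. Remainder: 12x⁶ − 40x⁵ + 55x⁴ − 68x³ + 71x² − 46x + 37.
Step 3: lead(12x⁶ − 40x⁵ + 55x⁴ − 68x³ + 71x² − 46x + 37) ÷ lead(D) = 12x⁶ ÷ 3x³ = 4x³. Subtract (4x³)·D = 12x⁶ − 28x⁵ + 24x⁴ − 16x³. Remainder: −12x⁵ + 31x⁴ − 52x³ + 71x² − 46x + 37.
Step 4: lead(−12x⁵ + 31x⁴ − 52x³ + 71x² − 46x + 37) ÷ lead(D) = −12x⁵ ÷ 3x³ = −4x². Subtract (−4x²)·D = −12x⁵ + 28x⁴ − 24x³ + 16x². Remainder: 3x⁴ − 28x³ + 55x² − 46x + 37.
Step 5: lead(3x⁴ − 28x³ + 55x² − 46x + 37) ÷ lead(D) = 3x⁴ ÷ 3x³ = x. Subtract (x)·D = 3x⁴ − 7x³ + 6x² − 4x. Remainder: −21x³ + 49x² − 42x + 37.
Step 6: lead(−21x³ + 49x² − 42x + 37) ÷ lead(D) = −21x³ ÷ 3x³ = −7. Subtract (−7)·D = −21x³ + 49x² − 42x + 28. Remainder: 9.

R(x) = 9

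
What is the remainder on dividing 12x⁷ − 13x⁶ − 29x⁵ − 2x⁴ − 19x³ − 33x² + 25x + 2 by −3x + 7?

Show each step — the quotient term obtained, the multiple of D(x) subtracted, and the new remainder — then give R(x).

R(x) = −5

Step 1: lead(12x⁷ − 13x⁶ − 29x⁵ − 2x⁴ − 19x³ − 33x² + 25x + 2) ÷ lead(D) = 12x⁷ ÷ −3x = −4x⁶. Subtract (−4x⁶)·D = 12x⁷ − 28x⁶. Remainder: 15x⁶ − 29x⁵ − 2x⁴ − 19x³ − 33x² + 25x + 2.
Step 2: lead(15x⁶ − 29x⁵ − 2x⁴ − 19x³ − 33x² + 25x + 2) ÷ lead(D) = 15x⁶ ÷ −3x = −5x⁵. Subtract (−5x⁵)·D = 15x⁶ − 35x⁵. Remainder: 6x⁵ − 2x⁴ − 19x³ − 33x² + 25x + 2.
Step 3: lead(6x⁵ − 2x⁴ − 19x³ − 33x² + 25x + 2) ÷ lead(D) = 6x⁵ ÷ −3x = −2x⁴. Subtract (−2x⁴)·D = 6x⁵ − 14x⁴. Remainder: 12x⁴ − 19x³ − 33x² + 25x + 2.
Step 4: lead(12x⁴ − 19x³ − 33x² + 25x + 2) ÷ lead(D) = 12x⁴ ÷ −3x = −4x³. Subtract (−4x³)·D = 12x⁴ − 28x³. Remainder: 9x³ − 33x² + 25x + 2.
Step 5: lead(9x³ − 33x² + 25x + 2) ÷ lead(D) = 9x³ ÷ −3x = −3x². Subtract (−3x²)·D = 9x³ − 21x². Remainder: −12x² + 25x + 2.
Step 6: lead(−12x² + 25x + 2) ÷ lead(D) = −12x² ÷ −3x = 4x. Subtract (4x)·D = −12x² + 28x. Remainder: −3x + 2.
Step 7: lead(−3x + 2) ÷ lead(D) = −3x ÷ −3x = 1. Subtract (1)·D = −3x + 7. Remainder: −5.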